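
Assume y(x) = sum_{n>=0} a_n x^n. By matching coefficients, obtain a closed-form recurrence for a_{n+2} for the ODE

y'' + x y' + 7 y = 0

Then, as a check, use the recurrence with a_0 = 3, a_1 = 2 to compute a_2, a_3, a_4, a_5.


Substitute y = sum_n a_n x^n.
y''(x) has coefficient (n+2)(n+1) a_{n+2} at x^n;
x y'(x) has coefficient n a_n at x^n (shift);
7 y(x) has coefficient 7 a_n at x^n.
Matching x^n: (n+2)(n+1) a_{n+2} + (n + 7) a_n = 0.
Thus a_{n+2} = (-n - 7) / ((n+1)(n+2)) * a_n.

Check with a_0 = 3, a_1 = 2 (apply the recurrence for n = 0, 1, 2, 3): a_0 = 3, a_1 = 2, a_2 = -21/2, a_3 = -8/3, a_4 = 63/8, a_5 = 4/3.

a_(n+2) = (-n - 7) / ((n+1)(n+2)) * a_n; check: a_0 = 3, a_1 = 2, a_2 = -21/2, a_3 = -8/3, a_4 = 63/8, a_5 = 4/3


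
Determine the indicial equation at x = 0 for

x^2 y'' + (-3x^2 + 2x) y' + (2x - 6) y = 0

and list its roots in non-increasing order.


Divide by x^2 to reach normal form y'' + P_1(x) y' + P_2(x) y = 0 with P_1(x) = -3 + 2/x and P_2(x) = 2/x - 6/x^2.
x = 0 is a singular point because the y'-coefficient -3 + 2/x has a pole at x = 0 and the y-coefficient 2/x - 6/x^2 has a pole at x = 0.
It is a regular singular point because x P_1(x) = p(x) = 2 - 3x and x^2 P_2(x) = q(x) = 2x - 6 are polynomials, hence analytic at x = 0.
p(0) = 2,  q(0) = -6.
Indicial equation: r(r-1) + p(0) r + q(0) = 0, i.e. r^2 + (p(0) - 1) r + q(0) = 0, i.e. r^2 + 1 r - 6 = 0.
Discriminant: (1)^2 - 4(-6) = 25, so r = (-1 ± 5)/2.
Solving: r_1 = 2, r_2 = -3.

indicial: r^2 + 1 r - 6 = 0; roots r_1 = 2, r_2 = -3


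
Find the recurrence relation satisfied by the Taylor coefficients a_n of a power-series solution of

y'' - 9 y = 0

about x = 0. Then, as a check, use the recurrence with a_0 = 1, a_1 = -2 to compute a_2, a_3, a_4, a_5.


Substitute y = sum_n a_n x^n into y'' + (const) y = 0.
y''(x) = sum_{n>=0} (n+2)(n+1) a_{n+2} x^n.
The ODE becomes sum_n [(n+2)(n+1) a_{n+2} - 9 a_n] x^n = 0.
Setting each coefficient to zero gives the recurrence:
  (n+2)(n+1) a_{n+2} - 9 a_n = 0,
  a_{n+2} = 9 / ((n+1)(n+2)) a_n.

Check with a_0 = 1, a_1 = -2 (apply the recurrence for n = 0, 1, 2, 3): a_0 = 1, a_1 = -2, a_2 = 9/2, a_3 = -3, a_4 = 27/8, a_5 = -27/20.

a_{n+2} = 9/((n+1)(n+2)) * a_n; check: a_0 = 1, a_1 = -2, a_2 = 9/2, a_3 = -3, a_4 = 27/8, a_5 = -27/20


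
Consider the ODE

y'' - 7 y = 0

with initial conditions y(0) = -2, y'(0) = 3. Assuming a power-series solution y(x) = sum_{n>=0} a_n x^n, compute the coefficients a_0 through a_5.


Ansatz: y(x) = sum_{n>=0} a_n x^n, so y'(x) = sum_{n>=1} n a_n x^(n-1) and y''(x) = sum_{n>=2} n(n-1) a_n x^(n-2).
Substitute into P(x) y'' + Q(x) y' + R(x) y = 0 with P(x) = 1, Q(x) = 0, R(x) = -7, and match powers of x.
Initial conditions: a_0 = -2, a_1 = 3.
Setting the coefficient of each power of x to zero and solving order by order (substituting the coefficients already found):
  x^0: 2 a_2 - 7 a_0 = 0  ->  2 a_2 = 7 a_0 = -14  ->  a_2 = -7
  x^1: 6 a_3 - 7 a_1 = 0  ->  6 a_3 = 7 a_1 = 21  ->  a_3 = 7/2
  x^2: 12 a_4 - 7 a_2 = 0  ->  12 a_4 = 7 a_2 = -49  ->  a_4 = -49/12
  x^3: 20 a_5 - 7 a_3 = 0  ->  20 a_5 = 7 a_3 = 49/2  ->  a_5 = 49/40
Truncated series: y(x) = -2 + 3 x - 7 x^2 + (7/2) x^3 - (49/12) x^4 + (49/40) x^5 + O(x^6).

a_0 = -2; a_1 = 3; a_2 = -7; a_3 = 7/2; a_4 = -49/12; a_5 = 49/40


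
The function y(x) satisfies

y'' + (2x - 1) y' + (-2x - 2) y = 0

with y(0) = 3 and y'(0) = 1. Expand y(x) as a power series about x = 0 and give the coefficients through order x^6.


Ansatz: y(x) = sum_{n>=0} a_n x^n, so y'(x) = sum_{n>=1} n a_n x^(n-1) and y''(x) = sum_{n>=2} n(n-1) a_n x^(n-2).
Substitute into P(x) y'' + Q(x) y' + R(x) y = 0 with P(x) = 1, Q(x) = 2x - 1, R(x) = -2x - 2, and match powers of x.
Initial conditions: a_0 = 3, a_1 = 1.
Setting the coefficient of each power of x to zero and solving order by order (substituting the coefficients already found):
  x^0: 2 a_2 - a_1 - 2 a_0 = 0  ->  2 a_2 = a_1 + 2 a_0 = 7  ->  a_2 = 7/2
  x^1: 6 a_3 - 2 a_2 - 2 a_0 = 0  ->  6 a_3 = 2 a_2 + 2 a_0 = 13  ->  a_3 = 13/6
  x^2: 12 a_4 - 3 a_3 + 2 a_2 - 2 a_1 = 0  ->  12 a_4 = 3 a_3 - 2 a_2 + 2 a_1 = 3/2  ->  a_4 = 1/8
  x^3: 20 a_5 - 4 a_4 + 4 a_3 - 2 a_2 = 0  ->  20 a_5 = 4 a_4 - 4 a_3 + 2 a_2 = -7/6  ->  a_5 = -7/120
  x^4: 30 a_6 - 5 a_5 + 6 a_4 - 2 a_3 = 0  ->  30 a_6 = 5 a_5 - 6 a_4 + 2 a_3 = 79/24  ->  a_6 = 79/720
Truncated series: y(x) = 3 + x + (7/2) x^2 + (13/6) x^3 + (1/8) x^4 - (7/120) x^5 + (79/720) x^6 + O(x^7).

a_0 = 3; a_1 = 1; a_2 = 7/2; a_3 = 13/6; a_4 = 1/8; a_5 = -7/120; a_6 = 79/720


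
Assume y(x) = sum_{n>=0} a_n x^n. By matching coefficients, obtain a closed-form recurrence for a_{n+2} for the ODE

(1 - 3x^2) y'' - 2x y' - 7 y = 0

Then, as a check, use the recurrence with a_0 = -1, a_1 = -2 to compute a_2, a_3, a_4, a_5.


Substitute y = sum_n a_n x^n.
(1 - 3 x^2) y'' contributes (n+2)(n+1) a_{n+2} - 3 n(n-1) a_n at x^n.
-2 x y'(x) contributes -2 n a_n at x^n.
-7 y(x) contributes -7 a_n at x^n.
Matching x^n: (n+2)(n+1) a_{n+2} + (-3 n(n-1) - 2 n - 7) a_n = 0.
Thus a_{n+2} = (3 n(n-1) + 2 n + 7) / ((n+1)(n+2)) * a_n.

Check with a_0 = -1, a_1 = -2 (apply the recurrence for n = 0, 1, 2, 3): a_0 = -1, a_1 = -2, a_2 = -7/2, a_3 = -3, a_4 = -119/24, a_5 = -93/20.

a_(n+2) = (3 n(n-1) + 2 n + 7) / ((n+1)(n+2)) * a_n; check: a_0 = -1, a_1 = -2, a_2 = -7/2, a_3 = -3, a_4 = -119/24, a_5 = -93/20


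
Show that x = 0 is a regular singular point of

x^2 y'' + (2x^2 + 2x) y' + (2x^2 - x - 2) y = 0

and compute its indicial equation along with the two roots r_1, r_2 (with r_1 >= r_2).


Divide by x^2 to reach normal form y'' + P_1(x) y' + P_2(x) y = 0 with P_1(x) = 2 + 2/x and P_2(x) = 2 - 1/x - 2/x^2.
x = 0 is a singular point because the y'-coefficient 2 + 2/x has a pole at x = 0 and the y-coefficient 2 - 1/x - 2/x^2 has a pole at x = 0.
It is a regular singular point because x P_1(x) = p(x) = 2x + 2 and x^2 P_2(x) = q(x) = 2x^2 - x - 2 are polynomials, hence analytic at x = 0.
p(0) = 2,  q(0) = -2.
Indicial equation: r(r-1) + p(0) r + q(0) = 0, i.e. r^2 + (p(0) - 1) r + q(0) = 0, i.e. r^2 + 1 r - 2 = 0.
Discriminant: (1)^2 - 4(-2) = 9, so r = (-1 ± 3)/2.
Solving: r_1 = 1, r_2 = -2.

indicial: r^2 + 1 r - 2 = 0; roots r_1 = 1, r_2 = -2


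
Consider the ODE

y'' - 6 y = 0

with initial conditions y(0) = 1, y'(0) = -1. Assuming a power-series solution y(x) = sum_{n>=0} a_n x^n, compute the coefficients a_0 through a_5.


Ansatz: y(x) = sum_{n>=0} a_n x^n, so y'(x) = sum_{n>=1} n a_n x^(n-1) and y''(x) = sum_{n>=2} n(n-1) a_n x^(n-2).
Substitute into P(x) y'' + Q(x) y' + R(x) y = 0 with P(x) = 1, Q(x) = 0, R(x) = -6, and match powers of x.
Initial conditions: a_0 = 1, a_1 = -1.
Setting the coefficient of each power of x to zero and solving order by order (substituting the coefficients already found):
  x^0: 2 a_2 - 6 a_0 = 0  ->  2 a_2 = 6 a_0 = 6  ->  a_2 = 3
  x^1: 6 a_3 - 6 a_1 = 0  ->  6 a_3 = 6 a_1 = -6  ->  a_3 = -1
  x^2: 12 a_4 - 6 a_2 = 0  ->  12 a_4 = 6 a_2 = 18  ->  a_4 = 3/2
  x^3: 20 a_5 - 6 a_3 = 0  ->  20 a_5 = 6 a_3 = -6  ->  a_5 = -3/10
Truncated series: y(x) = 1 - x + 3 x^2 - x^3 + (3/2) x^4 - (3/10) x^5 + O(x^6).

a_0 = 1; a_1 = -1; a_2 = 3; a_3 = -1; a_4 = 3/2; a_5 = -3/10


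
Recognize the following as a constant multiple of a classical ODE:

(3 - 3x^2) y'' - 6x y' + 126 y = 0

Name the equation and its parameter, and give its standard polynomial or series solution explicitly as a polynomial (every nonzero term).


All three coefficients share the factor 3; dividing through by 3 gives  (1 - x^2) y'' - 2x y' + 42 y = 0.
This matches the Legendre equation (1 - x^2) y'' - 2x y' + n(n+1) y = 0 (note the -2x y' term) with n(n+1) = 42, so n = 6; the polynomial solution is P_6(x).
With y = sum_k a_k x^k, matching x^k gives (k+2)(k+1) a_{k+2} = [k(k+1) - n(n+1)] a_k = (k - 6)(k + 7) a_k. The right side vanishes at k = 6, so the series with the parity of 6 terminates at degree 6.
Standard normalization (P_n(1) = 1): leading coefficient (2n)!/(2^n (n!)^2) = 479001600/(64*518400) = 231/16, so a_6 = 231/16. Work downward with a_k = (k+1)(k+2) a_{k+2} / ((k - 6)(k + 7)):
  a_4 = (5)(6)(231/16) / ((4 - 6)(4 + 7)) = (3465/8)/(-22) = -315/16
  a_2 = (3)(4)(-315/16) / ((2 - 6)(2 + 7)) = (-945/4)/(-36) = 105/16
  a_0 = (1)(2)(105/16) / ((0 - 6)(0 + 7)) = (105/8)/(-42) = -5/16
Hence P_6(x) = 231 x^6/16 - 315 x^4/16 + 105 x^2/16 - 5/16.

P_6(x); series = 231 x^6/16 - 315 x^4/16 + 105 x^2/16 - 5/16


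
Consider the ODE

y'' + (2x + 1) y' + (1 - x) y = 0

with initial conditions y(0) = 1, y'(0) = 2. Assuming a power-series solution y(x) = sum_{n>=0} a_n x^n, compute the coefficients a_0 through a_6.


Ansatz: y(x) = sum_{n>=0} a_n x^n, so y'(x) = sum_{n>=1} n a_n x^(n-1) and y''(x) = sum_{n>=2} n(n-1) a_n x^(n-2).
Substitute into P(x) y'' + Q(x) y' + R(x) y = 0 with P(x) = 1, Q(x) = 2x + 1, R(x) = 1 - x, and match powers of x.
Initial conditions: a_0 = 1, a_1 = 2.
Setting the coefficient of each power of x to zero and solving order by order (substituting the coefficients already found):
  x^0: 2 a_2 + a_1 + a_0 = 0  ->  2 a_2 = -a_1 - a_0 = -3  ->  a_2 = -3/2
  x^1: 6 a_3 + 2 a_2 + 3 a_1 - a_0 = 0  ->  6 a_3 = -2 a_2 - 3 a_1 + a_0 = -2  ->  a_3 = -1/3
  x^2: 12 a_4 + 3 a_3 + 5 a_2 - a_1 = 0  ->  12 a_4 = -3 a_3 - 5 a_2 + a_1 = 21/2  ->  a_4 = 7/8
  x^3: 20 a_5 + 4 a_4 + 7 a_3 - a_2 = 0  ->  20 a_5 = -4 a_4 - 7 a_3 + a_2 = -8/3  ->  a_5 = -2/15
  x^4: 30 a_6 + 5 a_5 + 9 a_4 - a_3 = 0  ->  30 a_6 = -5 a_5 - 9 a_4 + a_3 = -181/24  ->  a_6 = -181/720
Truncated series: y(x) = 1 + 2 x - (3/2) x^2 - (1/3) x^3 + (7/8) x^4 - (2/15) x^5 - (181/720) x^6 + O(x^7).

a_0 = 1; a_1 = 2; a_2 = -3/2; a_3 = -1/3; a_4 = 7/8; a_5 = -2/15; a_6 = -181/720


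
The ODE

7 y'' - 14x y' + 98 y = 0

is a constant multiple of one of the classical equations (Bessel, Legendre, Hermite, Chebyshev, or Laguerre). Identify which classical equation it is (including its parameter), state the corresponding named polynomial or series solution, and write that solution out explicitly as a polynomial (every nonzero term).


All three coefficients share the factor 7; dividing through by 7 gives  y'' - 2x y' + 14 y = 0.
This matches the Hermite equation y'' - 2x y' + 2n y = 0 with 2n = 14, so n = 7; the polynomial solution is H_7(x).
With y = sum_k a_k x^k, matching x^k gives (k+2)(k+1) a_{k+2} = 2(k - n) a_k = 2(k - 7) a_k. The right side vanishes at k = 7, so the series with the parity of 7 terminates at degree 7.
Standard normalization: leading coefficient of H_n is 2^n, so a_7 = 2^7 = 128. Work downward with a_k = (k+1)(k+2) a_{k+2} / (2(k - n)):
  a_5 = (6)(7)(128) / (2(5 - 7)) = 5376/(-4) = -1344
  a_3 = (4)(5)(-1344) / (2(3 - 7)) = -26880/(-8) = 3360
  a_1 = (2)(3)(3360) / (2(1 - 7)) = 20160/(-12) = -1680
Hence H_7(x) = 128 x^7 - 1344 x^5 + 3360 x^3 - 1680 x.

H_7(x); series = 128 x^7 - 1344 x^5 + 3360 x^3 - 1680 x


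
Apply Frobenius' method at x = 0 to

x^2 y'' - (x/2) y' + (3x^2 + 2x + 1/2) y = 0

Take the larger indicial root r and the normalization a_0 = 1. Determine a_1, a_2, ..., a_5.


Write in Frobenius form y'' + (p(x)/x) y' + (q(x)/x^2) y = 0:
  p(x) = -1/2,  q(x) = 3x^2 + 2x + 1/2.
Indicial equation: r(r-1) + (-1/2) r + (1/2) = 0 -> roots r_1 = 1, r_2 = 1/2.
Take r = r_1 = 1. Let y(x) = x^r sum_{n>=0} a_n x^n with a_0 = 1.
Substitute y = x^r sum a_n x^n and match x^{r+n}. The recurrence is
  D(n) a_n + 2 a_{n-1} + 3 a_{n-2} = 0,  where D(n) = (r+n)(r+n-1) + (-1/2)(r+n) + (1/2).
  a_n = [-2 a_{n-1} - 3 a_{n-2}] / D(n).
Since the indicial polynomial factors as (r - r_1)(r - r_2), D(n) = (r_1 + n - r_1)(r_1 + n - r_2) = n(n + 1/2).
Evaluating step by step (a_0 = 1):
  n = 1: D(1) = 1(1 + 1/2) = 3/2; numerator = -2(1) = -2; a_1 = (-2)/(3/2) = -4/3
  n = 2: D(2) = 2(2 + 1/2) = 5; numerator = -2(-4/3) - 3(1) = -1/3; a_2 = (-1/3)/(5) = -1/15
  n = 3: D(3) = 3(3 + 1/2) = 21/2; numerator = -2(-1/15) - 3(-4/3) = 62/15; a_3 = (62/15)/(21/2) = 124/315
  n = 4: D(4) = 4(4 + 1/2) = 18; numerator = -2(124/315) - 3(-1/15) = -37/63; a_4 = (-37/63)/(18) = -37/1134
  n = 5: D(5) = 5(5 + 1/2) = 55/2; numerator = -2(-37/1134) - 3(124/315) = -3163/2835; a_5 = (-3163/2835)/(55/2) = -6326/155925

r = 1; a_0 = 1; a_1 = -4/3; a_2 = -1/15; a_3 = 124/315; a_4 = -37/1134; a_5 = -6326/155925


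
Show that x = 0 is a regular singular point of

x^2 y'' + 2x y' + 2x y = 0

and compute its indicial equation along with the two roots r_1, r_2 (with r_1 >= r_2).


Divide by x^2 to reach normal form y'' + P_1(x) y' + P_2(x) y = 0 with P_1(x) = 2/x and P_2(x) = 2/x.
x = 0 is a singular point because the y'-coefficient 2/x has a pole at x = 0 and the y-coefficient 2/x has a pole at x = 0.
It is a regular singular point because x P_1(x) = p(x) = 2 and x^2 P_2(x) = q(x) = 2x are polynomials, hence analytic at x = 0.
p(0) = 2,  q(0) = 0.
Indicial equation: r(r-1) + p(0) r + q(0) = 0, i.e. r^2 + (p(0) - 1) r + q(0) = 0, i.e. r^2 + 1 r = 0.
Discriminant: (1)^2 - 4(0) = 1, so r = (-1 ± 1)/2.
Solving: r_1 = 0, r_2 = -1.

indicial: r^2 + 1 r = 0; roots r_1 = 0, r_2 = -1


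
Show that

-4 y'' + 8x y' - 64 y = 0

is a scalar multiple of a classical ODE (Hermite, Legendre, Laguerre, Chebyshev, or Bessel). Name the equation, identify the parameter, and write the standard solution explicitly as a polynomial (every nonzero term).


All three coefficients share the factor -4; dividing through by -4 gives  y'' - 2x y' + 16 y = 0.
This matches the Hermite equation y'' - 2x y' + 2n y = 0 with 2n = 16, so n = 8; the polynomial solution is H_8(x).
With y = sum_k a_k x^k, matching x^k gives (k+2)(k+1) a_{k+2} = 2(k - n) a_k = 2(k - 8) a_k. The right side vanishes at k = 8, so the series with the parity of 8 terminates at degree 8.
Standard normalization: leading coefficient of H_n is 2^n, so a_8 = 2^8 = 256. Work downward with a_k = (k+1)(k+2) a_{k+2} / (2(k - n)):
  a_6 = (7)(8)(256) / (2(6 - 8)) = 14336/(-4) = -3584
  a_4 = (5)(6)(-3584) / (2(4 - 8)) = -107520/(-8) = 13440
  a_2 = (3)(4)(13440) / (2(2 - 8)) = 161280/(-12) = -13440
  a_0 = (1)(2)(-13440) / (2(0 - 8)) = -26880/(-16) = 1680
Hence H_8(x) = 256 x^8 - 3584 x^6 + 13440 x^4 - 13440 x^2 + 1680.

H_8(x); series = 256 x^8 - 3584 x^6 + 13440 x^4 - 13440 x^2 + 1680


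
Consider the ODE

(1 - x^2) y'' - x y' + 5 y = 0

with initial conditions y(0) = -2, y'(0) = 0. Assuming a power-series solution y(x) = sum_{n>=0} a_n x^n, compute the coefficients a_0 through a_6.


Ansatz: y(x) = sum_{n>=0} a_n x^n, so y'(x) = sum_{n>=1} n a_n x^(n-1) and y''(x) = sum_{n>=2} n(n-1) a_n x^(n-2).
Substitute into P(x) y'' + Q(x) y' + R(x) y = 0 with P(x) = 1 - x^2, Q(x) = -x, R(x) = 5, and match powers of x.
Initial conditions: a_0 = -2, a_1 = 0.
Setting the coefficient of each power of x to zero and solving order by order (substituting the coefficients already found):
  x^0: 2 a_2 + 5 a_0 = 0  ->  2 a_2 = -5 a_0 = 10  ->  a_2 = 5
  x^1: 6 a_3 + 4 a_1 = 0  ->  6 a_3 = -4 a_1 = 0  ->  a_3 = 0
  x^2: 12 a_4 + a_2 = 0  ->  12 a_4 = -a_2 = -5  ->  a_4 = -5/12
  x^3: 20 a_5 - 4 a_3 = 0  ->  20 a_5 = 4 a_3 = 0  ->  a_5 = 0
  x^4: 30 a_6 - 11 a_4 = 0  ->  30 a_6 = 11 a_4 = -55/12  ->  a_6 = -11/72
Truncated series: y(x) = -2 + 5 x^2 - (5/12) x^4 - (11/72) x^6 + O(x^7).

a_0 = -2; a_1 = 0; a_2 = 5; a_3 = 0; a_4 = -5/12; a_5 = 0; a_6 = -11/72


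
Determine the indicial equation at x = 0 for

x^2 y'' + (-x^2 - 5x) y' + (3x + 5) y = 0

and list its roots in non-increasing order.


Divide by x^2 to reach normal form y'' + P_1(x) y' + P_2(x) y = 0 with P_1(x) = -1 - 5/x and P_2(x) = 3/x + 5/x^2.
x = 0 is a singular point because the y'-coefficient -1 - 5/x has a pole at x = 0 and the y-coefficient 3/x + 5/x^2 has a pole at x = 0.
It is a regular singular point because x P_1(x) = p(x) = -x - 5 and x^2 P_2(x) = q(x) = 3x + 5 are polynomials, hence analytic at x = 0.
p(0) = -5,  q(0) = 5.
Indicial equation: r(r-1) + p(0) r + q(0) = 0, i.e. r^2 + (p(0) - 1) r + q(0) = 0, i.e. r^2 - 6 r + 5 = 0.
Discriminant: (-6)^2 - 4(5) = 16, so r = (6 ± 4)/2.
Solving: r_1 = 5, r_2 = 1.

indicial: r^2 - 6 r + 5 = 0; roots r_1 = 5, r_2 = 1


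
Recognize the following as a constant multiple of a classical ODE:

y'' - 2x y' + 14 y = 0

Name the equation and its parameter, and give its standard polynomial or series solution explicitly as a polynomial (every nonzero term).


The equation is already in a standard form:  y'' - 2x y' + 14 y = 0.
This matches the Hermite equation y'' - 2x y' + 2n y = 0 with 2n = 14, so n = 7; the polynomial solution is H_7(x).
With y = sum_k a_k x^k, matching x^k gives (k+2)(k+1) a_{k+2} = 2(k - n) a_k = 2(k - 7) a_k. The right side vanishes at k = 7, so the series with the parity of 7 terminates at degree 7.
Standard normalization: leading coefficient of H_n is 2^n, so a_7 = 2^7 = 128. Work downward with a_k = (k+1)(k+2) a_{k+2} / (2(k - n)):
  a_5 = (6)(7)(128) / (2(5 - 7)) = 5376/(-4) = -1344
  a_3 = (4)(5)(-1344) / (2(3 - 7)) = -26880/(-8) = 3360
  a_1 = (2)(3)(3360) / (2(1 - 7)) = 20160/(-12) = -1680
Hence H_7(x) = 128 x^7 - 1344 x^5 + 3360 x^3 - 1680 x.

H_7(x); series = 128 x^7 - 1344 x^5 + 3360 x^3 - 1680 x


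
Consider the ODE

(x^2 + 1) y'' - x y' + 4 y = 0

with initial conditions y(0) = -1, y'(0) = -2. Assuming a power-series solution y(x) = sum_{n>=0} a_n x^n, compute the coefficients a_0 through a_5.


Ansatz: y(x) = sum_{n>=0} a_n x^n, so y'(x) = sum_{n>=1} n a_n x^(n-1) and y''(x) = sum_{n>=2} n(n-1) a_n x^(n-2).
Substitute into P(x) y'' + Q(x) y' + R(x) y = 0 with P(x) = x^2 + 1, Q(x) = -x, R(x) = 4, and match powers of x.
Initial conditions: a_0 = -1, a_1 = -2.
Setting the coefficient of each power of x to zero and solving order by order (substituting the coefficients already found):
  x^0: 2 a_2 + 4 a_0 = 0  ->  2 a_2 = -4 a_0 = 4  ->  a_2 = 2
  x^1: 6 a_3 + 3 a_1 = 0  ->  6 a_3 = -3 a_1 = 6  ->  a_3 = 1
  x^2: 12 a_4 + 4 a_2 = 0  ->  12 a_4 = -4 a_2 = -8  ->  a_4 = -2/3
  x^3: 20 a_5 + 7 a_3 = 0  ->  20 a_5 = -7 a_3 = -7  ->  a_5 = -7/20
Truncated series: y(x) = -1 - 2 x + 2 x^2 + x^3 - (2/3) x^4 - (7/20) x^5 + O(x^6).

a_0 = -1; a_1 = -2; a_2 = 2; a_3 = 1; a_4 = -2/3; a_5 = -7/20


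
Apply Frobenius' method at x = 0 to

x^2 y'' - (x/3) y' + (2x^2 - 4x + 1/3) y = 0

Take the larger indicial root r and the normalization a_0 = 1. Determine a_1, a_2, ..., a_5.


Write in Frobenius form y'' + (p(x)/x) y' + (q(x)/x^2) y = 0:
  p(x) = -1/3,  q(x) = 2x^2 - 4x + 1/3.
Indicial equation: r(r-1) + (-1/3) r + (1/3) = 0 -> roots r_1 = 1, r_2 = 1/3.
Take r = r_1 = 1. Let y(x) = x^r sum_{n>=0} a_n x^n with a_0 = 1.
Substitute y = x^r sum a_n x^n and match x^{r+n}. The recurrence is
  D(n) a_n - 4 a_{n-1} + 2 a_{n-2} = 0,  where D(n) = (r+n)(r+n-1) + (-1/3)(r+n) + (1/3).
  a_n = [4 a_{n-1} - 2 a_{n-2}] / D(n).
Since the indicial polynomial factors as (r - r_1)(r - r_2), D(n) = (r_1 + n - r_1)(r_1 + n - r_2) = n(n + 2/3).
Evaluating step by step (a_0 = 1):
  n = 1: D(1) = 1(1 + 2/3) = 5/3; numerator = 4(1) = 4; a_1 = (4)/(5/3) = 12/5
  n = 2: D(2) = 2(2 + 2/3) = 16/3; numerator = 4(12/5) - 2(1) = 38/5; a_2 = (38/5)/(16/3) = 57/40
  n = 3: D(3) = 3(3 + 2/3) = 11; numerator = 4(57/40) - 2(12/5) = 9/10; a_3 = (9/10)/(11) = 9/110
  n = 4: D(4) = 4(4 + 2/3) = 56/3; numerator = 4(9/110) - 2(57/40) = -111/44; a_4 = (-111/44)/(56/3) = -333/2464
  n = 5: D(5) = 5(5 + 2/3) = 85/3; numerator = 4(-333/2464) - 2(9/110) = -2169/3080; a_5 = (-2169/3080)/(85/3) = -6507/261800

r = 1; a_0 = 1; a_1 = 12/5; a_2 = 57/40; a_3 = 9/110; a_4 = -333/2464; a_5 = -6507/261800


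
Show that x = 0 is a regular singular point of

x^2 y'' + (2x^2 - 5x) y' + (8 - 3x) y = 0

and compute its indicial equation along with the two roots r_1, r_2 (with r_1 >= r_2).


Divide by x^2 to reach normal form y'' + P_1(x) y' + P_2(x) y = 0 with P_1(x) = 2 - 5/x and P_2(x) = -3/x + 8/x^2.
x = 0 is a singular point because the y'-coefficient 2 - 5/x has a pole at x = 0 and the y-coefficient -3/x + 8/x^2 has a pole at x = 0.
It is a regular singular point because x P_1(x) = p(x) = 2x - 5 and x^2 P_2(x) = q(x) = 8 - 3x are polynomials, hence analytic at x = 0.
p(0) = -5,  q(0) = 8.
Indicial equation: r(r-1) + p(0) r + q(0) = 0, i.e. r^2 + (p(0) - 1) r + q(0) = 0, i.e. r^2 - 6 r + 8 = 0.
Discriminant: (-6)^2 - 4(8) = 4, so r = (6 ± 2)/2.
Solving: r_1 = 4, r_2 = 2.

indicial: r^2 - 6 r + 8 = 0; roots r_1 = 4, r_2 = 2


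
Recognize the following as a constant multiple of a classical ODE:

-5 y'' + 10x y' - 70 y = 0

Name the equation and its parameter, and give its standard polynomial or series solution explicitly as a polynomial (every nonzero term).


All three coefficients share the factor -5; dividing through by -5 gives  y'' - 2x y' + 14 y = 0.
This matches the Hermite equation y'' - 2x y' + 2n y = 0 with 2n = 14, so n = 7; the polynomial solution is H_7(x).
With y = sum_k a_k x^k, matching x^k gives (k+2)(k+1) a_{k+2} = 2(k - n) a_k = 2(k - 7) a_k. The right side vanishes at k = 7, so the series with the parity of 7 terminates at degree 7.
Standard normalization: leading coefficient of H_n is 2^n, so a_7 = 2^7 = 128. Work downward with a_k = (k+1)(k+2) a_{k+2} / (2(k - n)):
  a_5 = (6)(7)(128) / (2(5 - 7)) = 5376/(-4) = -1344
  a_3 = (4)(5)(-1344) / (2(3 - 7)) = -26880/(-8) = 3360
  a_1 = (2)(3)(3360) / (2(1 - 7)) = 20160/(-12) = -1680
Hence H_7(x) = 128 x^7 - 1344 x^5 + 3360 x^3 - 1680 x.

H_7(x); series = 128 x^7 - 1344 x^5 + 3360 x^3 - 1680 x


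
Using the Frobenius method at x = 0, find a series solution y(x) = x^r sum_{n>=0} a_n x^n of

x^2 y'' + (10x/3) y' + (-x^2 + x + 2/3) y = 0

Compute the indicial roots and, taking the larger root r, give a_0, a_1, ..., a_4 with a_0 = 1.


Write in Frobenius form y'' + (p(x)/x) y' + (q(x)/x^2) y = 0:
  p(x) = 10/3,  q(x) = -x^2 + x + 2/3.
Indicial equation: r(r-1) + (10/3) r + (2/3) = 0 -> roots r_1 = -1/3, r_2 = -2.
Take r = r_1 = -1/3. Let y(x) = x^r sum_{n>=0} a_n x^n with a_0 = 1.
Substitute y = x^r sum a_n x^n and match x^{r+n}. The recurrence is
  D(n) a_n + 1 a_{n-1} - 1 a_{n-2} = 0,  where D(n) = (r+n)(r+n-1) + (10/3)(r+n) + (2/3).
  a_n = [-1 a_{n-1} + 1 a_{n-2}] / D(n).
Since the indicial polynomial factors as (r - r_1)(r - r_2), D(n) = (r_1 + n - r_1)(r_1 + n - r_2) = n(n + 5/3).
Evaluating step by step (a_0 = 1):
  n = 1: D(1) = 1(1 + 5/3) = 8/3; numerator = -1(1) = -1; a_1 = (-1)/(8/3) = -3/8
  n = 2: D(2) = 2(2 + 5/3) = 22/3; numerator = -1(-3/8) + 1(1) = 11/8; a_2 = (11/8)/(22/3) = 3/16
  n = 3: D(3) = 3(3 + 5/3) = 14; numerator = -1(3/16) + 1(-3/8) = -9/16; a_3 = (-9/16)/(14) = -9/224
  n = 4: D(4) = 4(4 + 5/3) = 68/3; numerator = -1(-9/224) + 1(3/16) = 51/224; a_4 = (51/224)/(68/3) = 9/896

r = -1/3; a_0 = 1; a_1 = -3/8; a_2 = 3/16; a_3 = -9/224; a_4 = 9/896


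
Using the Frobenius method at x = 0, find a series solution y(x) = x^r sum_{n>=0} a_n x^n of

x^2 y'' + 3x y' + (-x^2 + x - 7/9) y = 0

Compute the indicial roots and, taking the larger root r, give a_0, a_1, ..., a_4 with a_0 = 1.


Write in Frobenius form y'' + (p(x)/x) y' + (q(x)/x^2) y = 0:
  p(x) = 3,  q(x) = -x^2 + x - 7/9.
Indicial equation: r(r-1) + (3) r + (-7/9) = 0 -> roots r_1 = 1/3, r_2 = -7/3.
Take r = r_1 = 1/3. Let y(x) = x^r sum_{n>=0} a_n x^n with a_0 = 1.
Substitute y = x^r sum a_n x^n and match x^{r+n}. The recurrence is
  D(n) a_n + 1 a_{n-1} - 1 a_{n-2} = 0,  where D(n) = (r+n)(r+n-1) + (3)(r+n) + (-7/9).
  a_n = [-1 a_{n-1} + 1 a_{n-2}] / D(n).
Since the indicial polynomial factors as (r - r_1)(r - r_2), D(n) = (r_1 + n - r_1)(r_1 + n - r_2) = n(n + 8/3).
Evaluating step by step (a_0 = 1):
  n = 1: D(1) = 1(1 + 8/3) = 11/3; numerator = -1(1) = -1; a_1 = (-1)/(11/3) = -3/11
  n = 2: D(2) = 2(2 + 8/3) = 28/3; numerator = -1(-3/11) + 1(1) = 14/11; a_2 = (14/11)/(28/3) = 3/22
  n = 3: D(3) = 3(3 + 8/3) = 17; numerator = -1(3/22) + 1(-3/11) = -9/22; a_3 = (-9/22)/(17) = -9/374
  n = 4: D(4) = 4(4 + 8/3) = 80/3; numerator = -1(-9/374) + 1(3/22) = 30/187; a_4 = (30/187)/(80/3) = 9/1496

r = 1/3; a_0 = 1; a_1 = -3/11; a_2 = 3/22; a_3 = -9/374; a_4 = 9/1496


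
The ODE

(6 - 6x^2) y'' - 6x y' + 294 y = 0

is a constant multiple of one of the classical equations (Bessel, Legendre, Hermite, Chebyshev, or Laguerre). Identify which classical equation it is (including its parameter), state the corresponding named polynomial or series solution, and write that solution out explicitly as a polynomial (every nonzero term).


All three coefficients share the factor 6; dividing through by 6 gives  (1 - x^2) y'' - x y' + 49 y = 0.
This matches the Chebyshev equation (1 - x^2) y'' - x y' + n^2 y = 0 (note the -x y' term, not -2x y') with n^2 = 49, so n = 7; the polynomial solution is T_7(x).
With y = sum_k a_k x^k, matching x^k gives (k+2)(k+1) a_{k+2} = (k^2 - n^2) a_k = (k - 7)(k + 7) a_k. The right side vanishes at k = 7, so the series with the parity of 7 terminates at degree 7.
Standard normalization: leading coefficient of T_n is 2^(n-1), so a_7 = 2^6 = 64. Work downward with a_k = (k+1)(k+2) a_{k+2} / ((k - 7)(k + 7)):
  a_5 = (6)(7)(64) / ((5 - 7)(5 + 7)) = 2688/(-24) = -112
  a_3 = (4)(5)(-112) / ((3 - 7)(3 + 7)) = -2240/(-40) = 56
  a_1 = (2)(3)(56) / ((1 - 7)(1 + 7)) = 336/(-48) = -7
Hence T_7(x) = 64 x^7 - 112 x^5 + 56 x^3 - 7 x.

T_7(x); series = 64 x^7 - 112 x^5 + 56 x^3 - 7 x


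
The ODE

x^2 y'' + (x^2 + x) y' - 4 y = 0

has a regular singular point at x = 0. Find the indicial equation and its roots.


Divide by x^2 to reach normal form y'' + P_1(x) y' + P_2(x) y = 0 with P_1(x) = 1 + 1/x and P_2(x) = -4/x^2.
x = 0 is a singular point because the y'-coefficient 1 + 1/x has a pole at x = 0 and the y-coefficient -4/x^2 has a pole at x = 0.
It is a regular singular point because x P_1(x) = p(x) = x + 1 and x^2 P_2(x) = q(x) = -4 are polynomials, hence analytic at x = 0.
p(0) = 1,  q(0) = -4.
Indicial equation: r(r-1) + p(0) r + q(0) = 0, i.e. r^2 + (p(0) - 1) r + q(0) = 0, i.e. r^2 - 4 = 0.
Discriminant: (0)^2 - 4(-4) = 16, so r = (0 ± 4)/2.
Solving: r_1 = 2, r_2 = -2.

indicial: r^2 - 4 = 0; roots r_1 = 2, r_2 = -2


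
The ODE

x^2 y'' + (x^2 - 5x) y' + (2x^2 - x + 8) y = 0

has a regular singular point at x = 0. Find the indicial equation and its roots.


Divide by x^2 to reach normal form y'' + P_1(x) y' + P_2(x) y = 0 with P_1(x) = 1 - 5/x and P_2(x) = 2 - 1/x + 8/x^2.
x = 0 is a singular point because the y'-coefficient 1 - 5/x has a pole at x = 0 and the y-coefficient 2 - 1/x + 8/x^2 has a pole at x = 0.
It is a regular singular point because x P_1(x) = p(x) = x - 5 and x^2 P_2(x) = q(x) = 2x^2 - x + 8 are polynomials, hence analytic at x = 0.
p(0) = -5,  q(0) = 8.
Indicial equation: r(r-1) + p(0) r + q(0) = 0, i.e. r^2 + (p(0) - 1) r + q(0) = 0, i.e. r^2 - 6 r + 8 = 0.
Discriminant: (-6)^2 - 4(8) = 4, so r = (6 ± 2)/2.
Solving: r_1 = 4, r_2 = 2.

indicial: r^2 - 6 r + 8 = 0; roots r_1 = 4, r_2 = 2


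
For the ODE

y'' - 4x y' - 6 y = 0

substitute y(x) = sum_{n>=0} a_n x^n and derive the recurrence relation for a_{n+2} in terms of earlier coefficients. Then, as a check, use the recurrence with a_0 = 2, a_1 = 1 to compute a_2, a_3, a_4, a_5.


Substitute y = sum_n a_n x^n.
y''(x) has coefficient (n+2)(n+1) a_{n+2} at x^n;
-4 x y'(x) has coefficient -4 n a_n at x^n (shift);
-6 y(x) has coefficient -6 a_n at x^n.
Matching x^n: (n+2)(n+1) a_{n+2} + (-4n - 6) a_n = 0.
Thus a_{n+2} = (4n + 6) / ((n+1)(n+2)) * a_n.

Check with a_0 = 2, a_1 = 1 (apply the recurrence for n = 0, 1, 2, 3): a_0 = 2, a_1 = 1, a_2 = 6, a_3 = 5/3, a_4 = 7, a_5 = 3/2.

a_(n+2) = (4n + 6) / ((n+1)(n+2)) * a_n; check: a_0 = 2, a_1 = 1, a_2 = 6, a_3 = 5/3, a_4 = 7, a_5 = 3/2


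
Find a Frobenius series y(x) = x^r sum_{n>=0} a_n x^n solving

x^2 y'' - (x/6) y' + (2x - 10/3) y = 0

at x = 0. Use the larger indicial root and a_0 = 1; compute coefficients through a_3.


Write in Frobenius form y'' + (p(x)/x) y' + (q(x)/x^2) y = 0:
  p(x) = -1/6,  q(x) = 2x - 10/3.
Indicial equation: r(r-1) + (-1/6) r + (-10/3) = 0 -> roots r_1 = 5/2, r_2 = -4/3.
Take r = r_1 = 5/2. Let y(x) = x^r sum_{n>=0} a_n x^n with a_0 = 1.
Substitute y = x^r sum a_n x^n and match x^{r+n}. The recurrence is
  D(n) a_n + 2 a_{n-1} = 0,  where D(n) = (r+n)(r+n-1) + (-1/6)(r+n) + (-10/3).
  a_n = -2 / D(n) * a_{n-1}.
Since the indicial polynomial factors as (r - r_1)(r - r_2), D(n) = (r_1 + n - r_1)(r_1 + n - r_2) = n(n + 23/6).
Evaluating step by step (a_0 = 1):
  n = 1: D(1) = 1(1 + 23/6) = 29/6; numerator = -2(1) = -2; a_1 = (-2)/(29/6) = -12/29
  n = 2: D(2) = 2(2 + 23/6) = 35/3; numerator = -2(-12/29) = 24/29; a_2 = (24/29)/(35/3) = 72/1015
  n = 3: D(3) = 3(3 + 23/6) = 41/2; numerator = -2(72/1015) = -144/1015; a_3 = (-144/1015)/(41/2) = -288/41615

r = 5/2; a_0 = 1; a_1 = -12/29; a_2 = 72/1015; a_3 = -288/41615


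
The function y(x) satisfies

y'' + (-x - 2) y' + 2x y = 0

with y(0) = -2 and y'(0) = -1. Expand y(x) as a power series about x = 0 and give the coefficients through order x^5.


Ansatz: y(x) = sum_{n>=0} a_n x^n, so y'(x) = sum_{n>=1} n a_n x^(n-1) and y''(x) = sum_{n>=2} n(n-1) a_n x^(n-2).
Substitute into P(x) y'' + Q(x) y' + R(x) y = 0 with P(x) = 1, Q(x) = -x - 2, R(x) = 2x, and match powers of x.
Initial conditions: a_0 = -2, a_1 = -1.
Setting the coefficient of each power of x to zero and solving order by order (substituting the coefficients already found):
  x^0: 2 a_2 - 2 a_1 = 0  ->  2 a_2 = 2 a_1 = -2  ->  a_2 = -1
  x^1: 6 a_3 - 4 a_2 - a_1 + 2 a_0 = 0  ->  6 a_3 = 4 a_2 + a_1 - 2 a_0 = -1  ->  a_3 = -1/6
  x^2: 12 a_4 - 6 a_3 - 2 a_2 + 2 a_1 = 0  ->  12 a_4 = 6 a_3 + 2 a_2 - 2 a_1 = -1  ->  a_4 = -1/12
  x^3: 20 a_5 - 8 a_4 - 3 a_3 + 2 a_2 = 0  ->  20 a_5 = 8 a_4 + 3 a_3 - 2 a_2 = 5/6  ->  a_5 = 1/24
Truncated series: y(x) = -2 - x - x^2 - (1/6) x^3 - (1/12) x^4 + (1/24) x^5 + O(x^6).

a_0 = -2; a_1 = -1; a_2 = -1; a_3 = -1/6; a_4 = -1/12; a_5 = 1/24


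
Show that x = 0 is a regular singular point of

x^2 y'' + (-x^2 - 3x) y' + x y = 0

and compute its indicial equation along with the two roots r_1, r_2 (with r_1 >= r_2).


Divide by x^2 to reach normal form y'' + P_1(x) y' + P_2(x) y = 0 with P_1(x) = -1 - 3/x and P_2(x) = 1/x.
x = 0 is a singular point because the y'-coefficient -1 - 3/x has a pole at x = 0 and the y-coefficient 1/x has a pole at x = 0.
It is a regular singular point because x P_1(x) = p(x) = -x - 3 and x^2 P_2(x) = q(x) = x are polynomials, hence analytic at x = 0.
p(0) = -3,  q(0) = 0.
Indicial equation: r(r-1) + p(0) r + q(0) = 0, i.e. r^2 + (p(0) - 1) r + q(0) = 0, i.e. r^2 - 4 r = 0.
Discriminant: (-4)^2 - 4(0) = 16, so r = (4 ± 4)/2.
Solving: r_1 = 4, r_2 = 0.

indicial: r^2 - 4 r = 0; roots r_1 = 4, r_2 = 0


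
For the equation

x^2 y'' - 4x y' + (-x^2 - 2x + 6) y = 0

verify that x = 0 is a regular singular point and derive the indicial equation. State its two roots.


Divide by x^2 to reach normal form y'' + P_1(x) y' + P_2(x) y = 0 with P_1(x) = -4/x and P_2(x) = -1 - 2/x + 6/x^2.
x = 0 is a singular point because the y'-coefficient -4/x has a pole at x = 0 and the y-coefficient -1 - 2/x + 6/x^2 has a pole at x = 0.
It is a regular singular point because x P_1(x) = p(x) = -4 and x^2 P_2(x) = q(x) = -x^2 - 2x + 6 are polynomials, hence analytic at x = 0.
p(0) = -4,  q(0) = 6.
Indicial equation: r(r-1) + p(0) r + q(0) = 0, i.e. r^2 + (p(0) - 1) r + q(0) = 0, i.e. r^2 - 5 r + 6 = 0.
Discriminant: (-5)^2 - 4(6) = 1, so r = (5 ± 1)/2.
Solving: r_1 = 3, r_2 = 2.

indicial: r^2 - 5 r + 6 = 0; roots r_1 = 3, r_2 = 2


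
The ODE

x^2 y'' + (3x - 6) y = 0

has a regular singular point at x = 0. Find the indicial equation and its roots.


Divide by x^2 to reach normal form y'' + P_1(x) y' + P_2(x) y = 0 with P_1(x) = 0 and P_2(x) = 3/x - 6/x^2.
x = 0 is a singular point because the y-coefficient 3/x - 6/x^2 has a pole at x = 0.
It is a regular singular point because x P_1(x) = p(x) = 0 and x^2 P_2(x) = q(x) = 3x - 6 are polynomials, hence analytic at x = 0.
p(0) = 0,  q(0) = -6.
Indicial equation: r(r-1) + p(0) r + q(0) = 0, i.e. r^2 + (p(0) - 1) r + q(0) = 0, i.e. r^2 - 1 r - 6 = 0.
Discriminant: (-1)^2 - 4(-6) = 25, so r = (1 ± 5)/2.
Solving: r_1 = 3, r_2 = -2.

indicial: r^2 - 1 r - 6 = 0; roots r_1 = 3, r_2 = -2


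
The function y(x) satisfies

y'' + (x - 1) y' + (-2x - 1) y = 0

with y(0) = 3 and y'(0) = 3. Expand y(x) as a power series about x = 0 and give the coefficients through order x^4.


Ansatz: y(x) = sum_{n>=0} a_n x^n, so y'(x) = sum_{n>=1} n a_n x^(n-1) and y''(x) = sum_{n>=2} n(n-1) a_n x^(n-2).
Substitute into P(x) y'' + Q(x) y' + R(x) y = 0 with P(x) = 1, Q(x) = x - 1, R(x) = -2x - 1, and match powers of x.
Initial conditions: a_0 = 3, a_1 = 3.
Setting the coefficient of each power of x to zero and solving order by order (substituting the coefficients already found):
  x^0: 2 a_2 - a_1 - a_0 = 0  ->  2 a_2 = a_1 + a_0 = 6  ->  a_2 = 3
  x^1: 6 a_3 - 2 a_2 - 2 a_0 = 0  ->  6 a_3 = 2 a_2 + 2 a_0 = 12  ->  a_3 = 2
  x^2: 12 a_4 - 3 a_3 + a_2 - 2 a_1 = 0  ->  12 a_4 = 3 a_3 - a_2 + 2 a_1 = 9  ->  a_4 = 3/4
Truncated series: y(x) = 3 + 3 x + 3 x^2 + 2 x^3 + (3/4) x^4 + O(x^5).

a_0 = 3; a_1 = 3; a_2 = 3; a_3 = 2; a_4 = 3/4


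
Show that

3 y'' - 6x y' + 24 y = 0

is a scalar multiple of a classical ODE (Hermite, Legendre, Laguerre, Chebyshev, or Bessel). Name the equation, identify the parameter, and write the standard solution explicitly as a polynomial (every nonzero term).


All three coefficients share the factor 3; dividing through by 3 gives  y'' - 2x y' + 8 y = 0.
This matches the Hermite equation y'' - 2x y' + 2n y = 0 with 2n = 8, so n = 4; the polynomial solution is H_4(x).
With y = sum_k a_k x^k, matching x^k gives (k+2)(k+1) a_{k+2} = 2(k - n) a_k = 2(k - 4) a_k. The right side vanishes at k = 4, so the series with the parity of 4 terminates at degree 4.
Standard normalization: leading coefficient of H_n is 2^n, so a_4 = 2^4 = 16. Work downward with a_k = (k+1)(k+2) a_{k+2} / (2(k - n)):
  a_2 = (3)(4)(16) / (2(2 - 4)) = 192/(-4) = -48
  a_0 = (1)(2)(-48) / (2(0 - 4)) = -96/(-8) = 12
Hence H_4(x) = 16 x^4 - 48 x^2 + 12.

H_4(x); series = 16 x^4 - 48 x^2 + 12


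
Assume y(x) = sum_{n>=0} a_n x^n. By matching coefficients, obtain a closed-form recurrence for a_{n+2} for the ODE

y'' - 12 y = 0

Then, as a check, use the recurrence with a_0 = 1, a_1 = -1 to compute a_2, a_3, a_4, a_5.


Substitute y = sum_n a_n x^n into y'' + (const) y = 0.
y''(x) = sum_{n>=0} (n+2)(n+1) a_{n+2} x^n.
The ODE becomes sum_n [(n+2)(n+1) a_{n+2} - 12 a_n] x^n = 0.
Setting each coefficient to zero gives the recurrence:
  (n+2)(n+1) a_{n+2} - 12 a_n = 0,
  a_{n+2} = 12 / ((n+1)(n+2)) a_n.

Check with a_0 = 1, a_1 = -1 (apply the recurrence for n = 0, 1, 2, 3): a_0 = 1, a_1 = -1, a_2 = 6, a_3 = -2, a_4 = 6, a_5 = -6/5.

a_{n+2} = 12/((n+1)(n+2)) * a_n; check: a_0 = 1, a_1 = -1, a_2 = 6, a_3 = -2, a_4 = 6, a_5 = -6/5


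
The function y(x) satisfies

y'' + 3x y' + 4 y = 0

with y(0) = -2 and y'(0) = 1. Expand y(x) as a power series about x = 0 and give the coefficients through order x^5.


Ansatz: y(x) = sum_{n>=0} a_n x^n, so y'(x) = sum_{n>=1} n a_n x^(n-1) and y''(x) = sum_{n>=2} n(n-1) a_n x^(n-2).
Substitute into P(x) y'' + Q(x) y' + R(x) y = 0 with P(x) = 1, Q(x) = 3x, R(x) = 4, and match powers of x.
Initial conditions: a_0 = -2, a_1 = 1.
Setting the coefficient of each power of x to zero and solving order by order (substituting the coefficients already found):
  x^0: 2 a_2 + 4 a_0 = 0  ->  2 a_2 = -4 a_0 = 8  ->  a_2 = 4
  x^1: 6 a_3 + 7 a_1 = 0  ->  6 a_3 = -7 a_1 = -7  ->  a_3 = -7/6
  x^2: 12 a_4 + 10 a_2 = 0  ->  12 a_4 = -10 a_2 = -40  ->  a_4 = -10/3
  x^3: 20 a_5 + 13 a_3 = 0  ->  20 a_5 = -13 a_3 = 91/6  ->  a_5 = 91/120
Truncated series: y(x) = -2 + x + 4 x^2 - (7/6) x^3 - (10/3) x^4 + (91/120) x^5 + O(x^6).

a_0 = -2; a_1 = 1; a_2 = 4; a_3 = -7/6; a_4 = -10/3; a_5 = 91/120


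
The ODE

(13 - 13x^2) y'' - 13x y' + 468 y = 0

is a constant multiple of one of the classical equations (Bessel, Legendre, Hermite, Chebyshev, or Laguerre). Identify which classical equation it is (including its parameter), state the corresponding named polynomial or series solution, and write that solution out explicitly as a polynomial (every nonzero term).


All three coefficients share the factor 13; dividing through by 13 gives  (1 - x^2) y'' - x y' + 36 y = 0.
This matches the Chebyshev equation (1 - x^2) y'' - x y' + n^2 y = 0 (note the -x y' term, not -2x y') with n^2 = 36, so n = 6; the polynomial solution is T_6(x).
With y = sum_k a_k x^k, matching x^k gives (k+2)(k+1) a_{k+2} = (k^2 - n^2) a_k = (k - 6)(k + 6) a_k. The right side vanishes at k = 6, so the series with the parity of 6 terminates at degree 6.
Standard normalization: leading coefficient of T_n is 2^(n-1), so a_6 = 2^5 = 32. Work downward with a_k = (k+1)(k+2) a_{k+2} / ((k - 6)(k + 6)):
  a_4 = (5)(6)(32) / ((4 - 6)(4 + 6)) = 960/(-20) = -48
  a_2 = (3)(4)(-48) / ((2 - 6)(2 + 6)) = -576/(-32) = 18
  a_0 = (1)(2)(18) / ((0 - 6)(0 + 6)) = 36/(-36) = -1
Hence T_6(x) = 32 x^6 - 48 x^4 + 18 x^2 - 1.

T_6(x); series = 32 x^6 - 48 x^4 + 18 x^2 - 1


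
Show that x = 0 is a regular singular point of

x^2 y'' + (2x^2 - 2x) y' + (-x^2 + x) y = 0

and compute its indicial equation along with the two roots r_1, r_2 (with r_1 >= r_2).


Divide by x^2 to reach normal form y'' + P_1(x) y' + P_2(x) y = 0 with P_1(x) = 2 - 2/x and P_2(x) = -1 + 1/x.
x = 0 is a singular point because the y'-coefficient 2 - 2/x has a pole at x = 0 and the y-coefficient -1 + 1/x has a pole at x = 0.
It is a regular singular point because x P_1(x) = p(x) = 2x - 2 and x^2 P_2(x) = q(x) = -x^2 + x are polynomials, hence analytic at x = 0.
p(0) = -2,  q(0) = 0.
Indicial equation: r(r-1) + p(0) r + q(0) = 0, i.e. r^2 + (p(0) - 1) r + q(0) = 0, i.e. r^2 - 3 r = 0.
Discriminant: (-3)^2 - 4(0) = 9, so r = (3 ± 3)/2.
Solving: r_1 = 3, r_2 = 0.

indicial: r^2 - 3 r = 0; roots r_1 = 3, r_2 = 0


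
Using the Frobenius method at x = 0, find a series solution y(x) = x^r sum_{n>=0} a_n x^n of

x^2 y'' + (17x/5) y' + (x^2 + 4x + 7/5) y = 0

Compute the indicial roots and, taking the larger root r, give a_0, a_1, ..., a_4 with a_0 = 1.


Write in Frobenius form y'' + (p(x)/x) y' + (q(x)/x^2) y = 0:
  p(x) = 17/5,  q(x) = x^2 + 4x + 7/5.
Indicial equation: r(r-1) + (17/5) r + (7/5) = 0 -> roots r_1 = -1, r_2 = -7/5.
Take r = r_1 = -1. Let y(x) = x^r sum_{n>=0} a_n x^n with a_0 = 1.
Substitute y = x^r sum a_n x^n and match x^{r+n}. The recurrence is
  D(n) a_n + 4 a_{n-1} + 1 a_{n-2} = 0,  where D(n) = (r+n)(r+n-1) + (17/5)(r+n) + (7/5).
  a_n = [-4 a_{n-1} - 1 a_{n-2}] / D(n).
Since the indicial polynomial factors as (r - r_1)(r - r_2), D(n) = (r_1 + n - r_1)(r_1 + n - r_2) = n(n + 2/5).
Evaluating step by step (a_0 = 1):
  n = 1: D(1) = 1(1 + 2/5) = 7/5; numerator = -4(1) = -4; a_1 = (-4)/(7/5) = -20/7
  n = 2: D(2) = 2(2 + 2/5) = 24/5; numerator = -4(-20/7) - 1(1) = 73/7; a_2 = (73/7)/(24/5) = 365/168
  n = 3: D(3) = 3(3 + 2/5) = 51/5; numerator = -4(365/168) - 1(-20/7) = -35/6; a_3 = (-35/6)/(51/5) = -175/306
  n = 4: D(4) = 4(4 + 2/5) = 88/5; numerator = -4(-175/306) - 1(365/168) = 985/8568; a_4 = (985/8568)/(88/5) = 4925/753984

r = -1; a_0 = 1; a_1 = -20/7; a_2 = 365/168; a_3 = -175/306; a_4 = 4925/753984


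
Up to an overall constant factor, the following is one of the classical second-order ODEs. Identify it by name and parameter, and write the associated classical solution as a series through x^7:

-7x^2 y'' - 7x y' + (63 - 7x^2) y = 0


All three coefficients share the factor -7; dividing through by -7 gives  x^2 y'' + x y' + (x^2 - 9) y = 0.
This matches the Bessel equation x^2 y'' + x y' + (x^2 - nu^2) y = 0 with nu^2 = 9, so nu = 3; the solution bounded at x = 0 is J_3(x).
Frobenius at x = 0: indicial roots ±nu; for r = nu the recurrence k(k + 2nu) c_k = -c_{k-2} gives the standard series J_nu(x) = sum_{k>=0} (-1)^k / (k! (k+nu)!) (x/2)^(2k+nu). Evaluate the first 3 terms:
  k = 0: (-1)^0 / (0! * 3! * 2^3) x^3 = 1/(1*6*8) x^3 = (1/48) x^3
  k = 1: (-1)^1 / (1! * 4! * 2^5) x^5 = -1/(1*24*32) x^5 = (-1/768) x^5
  k = 2: (-1)^2 / (2! * 5! * 2^7) x^7 = 1/(2*120*128) x^7 = (1/30720) x^7
Hence J_3(x) = x^7/30720 - x^5/768 + x^3/48 + ....

J_3(x); series = x^7/30720 - x^5/768 + x^3/48


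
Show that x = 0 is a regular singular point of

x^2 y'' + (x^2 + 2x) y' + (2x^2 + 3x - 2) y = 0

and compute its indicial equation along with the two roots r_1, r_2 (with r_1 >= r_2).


Divide by x^2 to reach normal form y'' + P_1(x) y' + P_2(x) y = 0 with P_1(x) = 1 + 2/x and P_2(x) = 2 + 3/x - 2/x^2.
x = 0 is a singular point because the y'-coefficient 1 + 2/x has a pole at x = 0 and the y-coefficient 2 + 3/x - 2/x^2 has a pole at x = 0.
It is a regular singular point because x P_1(x) = p(x) = x + 2 and x^2 P_2(x) = q(x) = 2x^2 + 3x - 2 are polynomials, hence analytic at x = 0.
p(0) = 2,  q(0) = -2.
Indicial equation: r(r-1) + p(0) r + q(0) = 0, i.e. r^2 + (p(0) - 1) r + q(0) = 0, i.e. r^2 + 1 r - 2 = 0.
Discriminant: (1)^2 - 4(-2) = 9, so r = (-1 ± 3)/2.
Solving: r_1 = 1, r_2 = -2.

indicial: r^2 + 1 r - 2 = 0; roots r_1 = 1, r_2 = -2
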